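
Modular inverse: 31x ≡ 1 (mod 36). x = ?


Use the extended Euclidean algorithm to write 1 = 31·s + 36·t; then s mod 36 is the inverse.
Euclidean algorithm:
  31 = 0·36 + 31
  36 = 1·31 + 5
  31 = 6·5 + 1
  5 = 5·1 + 0
gcd(31,36) = 1
Back-substitution gives: 31·(7) + 36·(-6) = 1
So 31⁻¹ ≡ 7 ≡ 7 (mod 36)
Check: 31 × 7 = 217 ≡ 1 (mod 36) ✓

31⁻¹ ≡ 7 (mod 36)


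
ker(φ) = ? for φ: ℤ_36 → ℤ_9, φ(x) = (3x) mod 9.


Kernel = preimage of identity
ker(φ) = {x ∈ ℤ_36 : 3x ≡ 0 (mod 9)}. Since 9 | 36, φ is well-defined. The kernel is the cyclic subgroup ⟨3⟩ of ℤ_36 (order 12), i.e. {0, 3, 6, 9, 12, 15, 18, 21, 24, 27, 30, 33}

ker(φ) = {0, 3, 6, 9, 12, 15, 18, 21, 24, 27, 30, 33}


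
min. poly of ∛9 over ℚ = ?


∛9 satisfies x³ - 9 = 0, irreducible over ℚ (no rational root; 9 is not a perfect cube)

Minimal polynomial: x³ - 9


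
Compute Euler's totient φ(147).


Factor n: 147 = 3 × 7^2
φ(n) = n · ∏(1 - 1/p) over distinct primes p | n
φ(147) = 147 · (1 - 1/3) · (1 - 1/7) = 84

φ(147) = 84


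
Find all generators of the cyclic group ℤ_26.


g generates ℤ_n iff gcd(g,n) = 1
Prime factors of 26: 2, 13
Generators are g ∈ {1,...,25} not divisible by any of these primes.
Generators: {1, 3, 5, 7, 9, 11, 15, 17, 19, 21, 23, 25}
Number of generators = φ(26) = 12

Generators of ℤ_26 = {1, 3, 5, 7, 9, 11, 15, 17, 19, 21, 23, 25}


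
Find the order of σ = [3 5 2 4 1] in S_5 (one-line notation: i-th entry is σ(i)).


Cycle decomposition: (1 3 2 5)
Cycle lengths: 4
Order = lcm(4) = 4

ord(σ) = 4


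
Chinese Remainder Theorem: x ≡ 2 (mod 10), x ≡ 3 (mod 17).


m₁ = 10, m₂ = 17, gcd = 1, so CRT applies. M = m₁·m₂ = 170
Let M₁ = M/m₁ = 17, M₂ = M/m₂ = 10
Find y₁ ≡ M₁⁻¹ (mod m₁): 17⁻¹ ≡ 3 (mod 10)
Find y₂ ≡ M₂⁻¹ (mod m₂): 10⁻¹ ≡ 12 (mod 17)
x = a₁·M₁·y₁ + a₂·M₂·y₂ = 2·17·3 + 3·10·12 = 462
Reduce mod 170: x ≡ 122
Check: 122 mod 10 = 2 ✓, 122 mod 17 = 3 ✓

x ≡ 122 (mod 170)


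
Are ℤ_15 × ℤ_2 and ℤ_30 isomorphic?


Comparing ℤ_15 × ℤ_2 and ℤ_30:
gcd(15,2) = 1, so ℤ_15 × ℤ_2 ≅ ℤ_30 (CRT)

Yes, ℤ_15 × ℤ_2 ≅ ℤ_30


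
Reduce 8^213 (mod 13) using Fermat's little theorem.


Fermat's little theorem: if p is prime and gcd(a,p)=1, then a^(p-1) ≡ 1 (mod p)
p = 13 is prime, gcd(8,13) = 1
Reduce exponent: 213 mod 12 = 9
So 8^213 ≡ 8^9 (mod 13)
8^9 mod 13 = 8

8^213 ≡ 8 (mod 13)


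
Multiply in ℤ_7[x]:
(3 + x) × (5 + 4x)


Expand and collect like terms; reduce coefficients mod 7:
x^0: 3·5 = 15 ≡ 1 (mod 7)
x^1: 3·4 + 1·5 = 17 ≡ 3 (mod 7)
x^2: 1·4 = 4 ≡ 4 (mod 7)
Result: 1 + 3x + 4x^2

f · g = 1 + 3x + 4x^2


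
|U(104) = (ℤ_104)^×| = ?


U(n) is the group of units mod n; |U(n)| = φ(n)
|U(104)| = φ(104) = 48

|U(104) = (ℤ_104)^×| = 48


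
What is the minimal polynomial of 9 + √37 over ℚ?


Let α = 9 + √37. Then α - 9 = √37, so (α - 9)² = 37, giving α² - 18α + 44 = 0. Degree 2 and α ∉ ℚ, so this is the minimal polynomial.

Minimal polynomial: x² - 18x + 44


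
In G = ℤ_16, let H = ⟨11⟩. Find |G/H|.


|⟨11⟩| = n / gcd(11, 16) = 16 / 1 = 16
H is normal (ℤ_16 is abelian).
|G/H| = |G| / |H| = 16 / 16 = 1

|G/H| = 1


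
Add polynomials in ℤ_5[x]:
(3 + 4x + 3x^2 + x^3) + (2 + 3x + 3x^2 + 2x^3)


Add coefficients mod 5:
x^0: 3 + 2 = 0 (mod 5)
x^1: 4 + 3 = 2 (mod 5)
x^2: 3 + 3 = 1 (mod 5)
x^3: 1 + 2 = 3 (mod 5)
Result: 2x + x^2 + 3x^3

f + g = 2x + x^2 + 3x^3


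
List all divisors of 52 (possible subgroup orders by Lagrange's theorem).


Lagrange's theorem: |H| divides |G|
|G| = 52
Divisors of 52: 1, 2, 4, 13, 26, 52

Possible subgroup orders: {1, 2, 4, 13, 26, 52}


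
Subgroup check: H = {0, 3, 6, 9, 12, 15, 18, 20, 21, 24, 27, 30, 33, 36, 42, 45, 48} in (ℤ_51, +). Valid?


Subgroup test for H = {0, 3, 6, 9, 12, 15, 18, 20, 21, 24, 27, 30, 33, 36, 42, 45, 48} in (ℤ_51, +):
(1) 0 ∈ H? Yes
(2) Closure: for all a,b ∈ H, (a+b) mod 51 ∈ H? No  [counterexample: 3 + 20 = 23 ∉ H]
(3) Inverses: for all a ∈ H, -a mod 51 ∈ H? No

No, H is not a subgroup of ℤ_51


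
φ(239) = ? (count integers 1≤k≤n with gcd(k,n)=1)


Factor n: 239 = 239
φ(n) = n · ∏(1 - 1/p) over distinct primes p | n
φ(239) = 239 · (1 - 1/239) = 238

φ(239) = 238


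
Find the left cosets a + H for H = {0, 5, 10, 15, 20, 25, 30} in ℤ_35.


H = {0, 5, 10, 15, 20, 25, 30}, |H| = 7
Number of cosets = |G|/|H| = 35/7 = 5
0 + H = {0, 5, 10, 15, 20, 25, 30}
1 + H = {1, 6, 11, 16, 21, 26, 31}
2 + H = {2, 7, 12, 17, 22, 27, 32}
3 + H = {3, 8, 13, 18, 23, 28, 33}
4 + H = {4, 9, 14, 19, 24, 29, 34}

Cosets: 0+H={0,5,10,15,20,25,30}; 1+H={1,6,11,16,21,26,31}; 2+H={2,7,12,17,22,27,32}; 3+H={3,8,13,18,23,28,33}; 4+H={4,9,14,19,24,29,34}


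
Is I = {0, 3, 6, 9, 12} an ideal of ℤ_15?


Check ideal conditions for I = {0, 3, 6, 9, 12} in ℤ_15:
(1) I is an additive subgroup? Yes
(2) For r ∈ ℤ_15 and a ∈ I: r·a ∈ I? Yes

Yes, I is an ideal of ℤ_15


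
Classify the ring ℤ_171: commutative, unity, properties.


ℤ_171 is a commutative ring with unity 1; 171 = 3×57 is composite, so 3·57 ≡ 0 gives zero divisors (not an integral domain)
Commutative: Yes
Integral domain: No
Has unity: Yes

ℤ_171: Commutative=Yes, Unity=Yes


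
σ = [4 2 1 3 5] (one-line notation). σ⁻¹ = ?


To find σ⁻¹, swap domain and range:
σ(1) = 4 → σ⁻¹(4) = 1
σ(2) = 2 → σ⁻¹(2) = 2
σ(3) = 1 → σ⁻¹(1) = 3
σ(4) = 3 → σ⁻¹(3) = 4
σ(5) = 5 → σ⁻¹(5) = 5

σ⁻¹ = [3 2 4 1 5]


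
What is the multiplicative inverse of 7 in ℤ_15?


Use the extended Euclidean algorithm to write 1 = 7·s + 15·t; then s mod 15 is the inverse.
Euclidean algorithm:
  7 = 0·15 + 7
  15 = 2·7 + 1
  7 = 7·1 + 0
gcd(7,15) = 1
Back-substitution gives: 7·(-2) + 15·(1) = 1
So 7⁻¹ ≡ -2 ≡ 13 (mod 15)
Check: 7 × 13 = 91 ≡ 1 (mod 15) ✓

7⁻¹ ≡ 13 (mod 15)


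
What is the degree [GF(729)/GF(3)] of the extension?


GF(729) = GF(3^6), so the extension degree is 6

[GF(729)/GF(3)] = 6


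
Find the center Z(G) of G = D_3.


Z(G) = {g ∈ G | gx = xg for all x ∈ G}
For odd n, Z(D_n) = {e}: no nontrivial rotation commutes with all reflections

Z(D_3) = {e}


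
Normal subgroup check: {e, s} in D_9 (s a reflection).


H = {e, s} in D_9 (s a reflection)
r·s·r⁻¹ = sr⁻² ≠ s for n ≥ 3, so {e, s} is not closed under conjugation

No, not a normal subgroup


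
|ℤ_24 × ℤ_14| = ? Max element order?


|ℤ_24 × ℤ_14| = 24 × 14 = 336
Max element order = lcm(24,14) = 168
Cyclic? No (gcd=2)

|ℤ_24×ℤ_14| = 336, max element order = 168


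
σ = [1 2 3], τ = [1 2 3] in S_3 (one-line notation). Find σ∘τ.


σ∘τ: apply τ first, then σ
1 →τ 1 →σ 1
2 →τ 2 →σ 2
3 →τ 3 →σ 3

σ∘τ = [1 2 3]


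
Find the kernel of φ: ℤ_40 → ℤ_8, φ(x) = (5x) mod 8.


Kernel = preimage of identity
ker(φ) = {x ∈ ℤ_40 : 5x ≡ 0 (mod 8)}. Since 8 | 40, φ is well-defined. The kernel is the cyclic subgroup ⟨8⟩ of ℤ_40 (order 5), i.e. {0, 8, 16, 24, 32}

ker(φ) = {0, 8, 16, 24, 32}


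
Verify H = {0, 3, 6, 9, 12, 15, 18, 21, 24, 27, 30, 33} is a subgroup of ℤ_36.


Subgroup test for H = {0, 3, 6, 9, 12, 15, 18, 21, 24, 27, 30, 33} in (ℤ_36, +):
(1) 0 ∈ H? Yes
(2) Closure: for all a,b ∈ H, (a+b) mod 36 ∈ H? Yes
(3) Inverses: for all a ∈ H, -a mod 36 ∈ H? Yes

Yes, H is a subgroup of ℤ_36


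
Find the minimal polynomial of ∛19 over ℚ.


∛19 satisfies x³ - 19 = 0, irreducible over ℚ (no rational root; 19 is not a perfect cube)

Minimal polynomial: x³ - 19


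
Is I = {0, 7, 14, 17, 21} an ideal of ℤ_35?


Check ideal conditions for I = {0, 7, 14, 17, 21} in ℤ_35:
(1) I is an additive subgroup? No
(2) For r ∈ ℤ_35 and a ∈ I: r·a ∈ I? No  [counterexample: r=2, a=14, r·a mod 35 = 28 ∉ I]

No, I is not an ideal of ℤ_35


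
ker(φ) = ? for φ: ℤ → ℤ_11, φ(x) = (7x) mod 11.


Kernel = preimage of identity
ker(φ) = {x ∈ ℤ : 7x ≡ 0 (mod 11)}. gcd(7,11) = 1, so 7x ≡ 0 (mod 11) ⟺ x ≡ 0 (mod 11/1 = 11). Hence ker(φ) = 11ℤ

ker(φ) = 11ℤ


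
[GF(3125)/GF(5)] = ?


GF(3125) = GF(5^5), so the extension degree is 5

[GF(3125)/GF(5)] = 5


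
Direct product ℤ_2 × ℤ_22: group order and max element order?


|ℤ_2 × ℤ_22| = 2 × 22 = 44
Max element order = lcm(2,22) = 22
Cyclic? No (gcd=2)

|ℤ_2×ℤ_22| = 44, max element order = 22


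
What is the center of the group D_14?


Z(G) = {g ∈ G | gx = xg for all x ∈ G}
For even n, Z(D_n) = {e, r^(n/2)}: the 180° rotation r^7 commutes with every reflection and rotation

Z(D_14) = {e, r^7}


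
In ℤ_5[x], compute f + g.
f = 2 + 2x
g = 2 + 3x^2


Add coefficients mod 5:
x^0: 2 + 2 = 4 (mod 5)
x^1: 2 + 0 = 2 (mod 5)
x^2: 0 + 3 = 3 (mod 5)
Result: 4 + 2x + 3x^2

f + g = 4 + 2x + 3x^2


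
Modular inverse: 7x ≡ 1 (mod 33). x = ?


Use the extended Euclidean algorithm to write 1 = 7·s + 33·t; then s mod 33 is the inverse.
Euclidean algorithm:
  7 = 0·33 + 7
  33 = 4·7 + 5
  7 = 1·5 + 2
  5 = 2·2 + 1
  2 = 2·1 + 0
gcd(7,33) = 1
Back-substitution gives: 7·(-14) + 33·(3) = 1
So 7⁻¹ ≡ -14 ≡ 19 (mod 33)
Check: 7 × 19 = 133 ≡ 1 (mod 33) ✓

7⁻¹ ≡ 19 (mod 33)


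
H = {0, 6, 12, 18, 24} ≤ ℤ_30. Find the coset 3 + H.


3 + H = {3 + h (mod 30) : h ∈ H}
3+0=3, 3+6=9, 3+12=15, 3+18=21, 3+24=27

3 + H = {3, 9, 15, 21, 27}


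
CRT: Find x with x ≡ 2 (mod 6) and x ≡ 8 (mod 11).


m₁ = 6, m₂ = 11, gcd = 1, so CRT applies. M = m₁·m₂ = 66
Let M₁ = M/m₁ = 11, M₂ = M/m₂ = 6
Find y₁ ≡ M₁⁻¹ (mod m₁): 11⁻¹ ≡ 5 (mod 6)
Find y₂ ≡ M₂⁻¹ (mod m₂): 6⁻¹ ≡ 2 (mod 11)
x = a₁·M₁·y₁ + a₂·M₂·y₂ = 2·11·5 + 8·6·2 = 206
Reduce mod 66: x ≡ 8
Check: 8 mod 6 = 2 ✓, 8 mod 11 = 8 ✓

x ≡ 8 (mod 66)


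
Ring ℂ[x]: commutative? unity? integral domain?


Polynomial ring over ℂ (an integral domain) is a commutative integral domain with unity 1
Commutative: Yes
Integral domain: Yes
Has unity: Yes

ℂ[x]: Commutative=Yes, Unity=Yes


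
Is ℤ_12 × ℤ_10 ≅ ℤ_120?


Comparing ℤ_12 × ℤ_10 and ℤ_120:
gcd(12,10) = 2 ≠ 1. Max element order in ℤ_12×ℤ_10 is lcm(12,10) = 60 < 120, so it has no element of order 120

No, ℤ_12 × ℤ_10 ≇ ℤ_120


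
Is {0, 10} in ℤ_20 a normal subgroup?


H = {0, 10} in ℤ_20
ℤ_20 is abelian; every subgroup of an abelian group is normal

Yes, normal subgroup


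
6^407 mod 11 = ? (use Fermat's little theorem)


Fermat's little theorem: if p is prime and gcd(a,p)=1, then a^(p-1) ≡ 1 (mod p)
p = 11 is prime, gcd(6,11) = 1
Reduce exponent: 407 mod 10 = 7
So 6^407 ≡ 6^7 (mod 11)
6^7 mod 11 = 8

6^407 ≡ 8 (mod 11)


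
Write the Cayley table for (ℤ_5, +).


Elements: {0, 1, 2, 3, 4}
Operation: addition mod 5
Entry (a, b) = (a + b) mod 5

Cayley table:
  | 0 | 1 | 2 | 3 | 4
0 | 0 | 1 | 2 | 3 | 4
1 | 1 | 2 | 3 | 4 | 0
2 | 2 | 3 | 4 | 0 | 1
3 | 3 | 4 | 0 | 1 | 2
4 | 4 | 0 | 1 | 2 | 3


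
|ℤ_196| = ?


ℤ_n has n elements.

|ℤ_196| = 196


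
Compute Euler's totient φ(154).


Factor n: 154 = 2 × 7 × 11
φ(n) = n · ∏(1 - 1/p) over distinct primes p | n
φ(154) = 154 · (1 - 1/2) · (1 - 1/7) · (1 - 1/11) = 60

φ(154) = 60


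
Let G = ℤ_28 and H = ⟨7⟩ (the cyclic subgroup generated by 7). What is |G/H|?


|⟨7⟩| = n / gcd(7, 28) = 28 / 7 = 4
H is normal (ℤ_28 is abelian).
|G/H| = |G| / |H| = 28 / 4 = 7

|G/H| = 7


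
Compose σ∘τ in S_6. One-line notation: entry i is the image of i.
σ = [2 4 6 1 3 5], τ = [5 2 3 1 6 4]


σ∘τ: apply τ first, then σ
1 →τ 5 →σ 3
2 →τ 2 →σ 4
3 →τ 3 →σ 6
4 →τ 1 →σ 2
5 →τ 6 →σ 5
6 →τ 4 →σ 1

σ∘τ = [3 4 6 2 5 1]


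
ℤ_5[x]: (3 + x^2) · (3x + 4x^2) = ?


Expand and collect like terms; reduce coefficients mod 5:
x^0: 3·0 = 0 ≡ 0 (mod 5)
x^1: 3·3 + 0·0 = 9 ≡ 4 (mod 5)
x^2: 3·4 + 0·3 + 1·0 = 12 ≡ 2 (mod 5)
x^3: 0·4 + 1·3 = 3 ≡ 3 (mod 5)
x^4: 1·4 = 4 ≡ 4 (mod 5)
Result: 4x + 2x^2 + 3x^3 + 4x^4

f · g = 4x + 2x^2 + 3x^3 + 4x^4


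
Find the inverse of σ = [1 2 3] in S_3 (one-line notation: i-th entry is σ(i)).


To find σ⁻¹, swap domain and range:
σ(1) = 1 → σ⁻¹(1) = 1
σ(2) = 2 → σ⁻¹(2) = 2
σ(3) = 3 → σ⁻¹(3) = 3

σ⁻¹ = [1 2 3]


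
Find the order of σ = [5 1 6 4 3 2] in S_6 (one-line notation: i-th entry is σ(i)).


Cycle decomposition: (1 5 3 6 2)
Cycle lengths: 5
Order = lcm(5) = 5

ord(σ) = 5


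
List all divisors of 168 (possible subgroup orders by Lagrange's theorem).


Lagrange's theorem: |H| divides |G|
|G| = 168
Divisors of 168: 1, 2, 3, 4, 6, 7, 8, 12, 14, 21, 24, 28, 42, 56, 84, 168

Possible subgroup orders: {1, 2, 3, 4, 6, 7, 8, 12, 14, 21, 24, 28, 42, 56, 84, 168}


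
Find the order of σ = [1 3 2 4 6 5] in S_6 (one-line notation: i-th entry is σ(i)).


Cycle decomposition: (2 3) (5 6)
Cycle lengths: 2, 2
Order = lcm(2, 2) = 2

ord(σ) = 2


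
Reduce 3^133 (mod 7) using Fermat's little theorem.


Fermat's little theorem: if p is prime and gcd(a,p)=1, then a^(p-1) ≡ 1 (mod p)
p = 7 is prime, gcd(3,7) = 1
Reduce exponent: 133 mod 6 = 1
So 3^133 ≡ 3^1 (mod 7)
3^1 mod 7 = 3

3^133 ≡ 3 (mod 7)


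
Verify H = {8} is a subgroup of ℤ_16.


Subgroup test for H = {8} in (ℤ_16, +):
(1) 0 ∈ H? No
(2) Closure: for all a,b ∈ H, (a+b) mod 16 ∈ H? No  [counterexample: 8 + 8 = 0 ∉ H]
(3) Inverses: for all a ∈ H, -a mod 16 ∈ H? Yes

No, H is not a subgroup of ℤ_16


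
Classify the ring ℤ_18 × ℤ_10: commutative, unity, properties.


Direct product ring; commutative with unity (1,1); but (1,0)·(0,1) = (0,0) gives zero divisors, so not an integral domain
Commutative: Yes
Integral domain: No
Has unity: Yes

ℤ_18 × ℤ_10: Commutative=Yes, Unity=Yes


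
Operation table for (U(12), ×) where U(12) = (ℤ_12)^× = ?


Elements: {1, 5, 7, 11}
Operation: multiplication mod 12
Entry (a, b) = (a × b) mod 12

Cayley table:
   |  1 |  5 |  7 | 11
 1 |  1 |  5 |  7 | 11
 5 |  5 |  1 | 11 |  7
 7 |  7 | 11 |  1 |  5
11 | 11 |  7 |  5 |  1


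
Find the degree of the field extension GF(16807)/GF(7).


GF(16807) = GF(7^5), so the extension degree is 5

[GF(16807)/GF(7)] = 5


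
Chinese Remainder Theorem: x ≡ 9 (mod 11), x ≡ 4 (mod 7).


m₁ = 11, m₂ = 7, gcd = 1, so CRT applies. M = m₁·m₂ = 77
Let M₁ = M/m₁ = 7, M₂ = M/m₂ = 11
Find y₁ ≡ M₁⁻¹ (mod m₁): 7⁻¹ ≡ 8 (mod 11)
Find y₂ ≡ M₂⁻¹ (mod m₂): 11⁻¹ ≡ 2 (mod 7)
x = a₁·M₁·y₁ + a₂·M₂·y₂ = 9·7·8 + 4·11·2 = 592
Reduce mod 77: x ≡ 53
Check: 53 mod 11 = 9 ✓, 53 mod 7 = 4 ✓

x ≡ 53 (mod 77)


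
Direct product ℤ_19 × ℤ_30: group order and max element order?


|ℤ_19 × ℤ_30| = 19 × 30 = 570
Max element order = lcm(19,30) = 570
Cyclic? Yes (gcd=1)

|ℤ_19×ℤ_30| = 570, max element order = 570


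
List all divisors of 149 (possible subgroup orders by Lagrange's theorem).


Lagrange's theorem: |H| divides |G|
|G| = 149
Divisors of 149: 1, 149

Possible subgroup orders: {1, 149}


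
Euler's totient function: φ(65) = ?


Factor n: 65 = 5 × 13
φ(n) = n · ∏(1 - 1/p) over distinct primes p | n
φ(65) = 65 · (1 - 1/5) · (1 - 1/13) = 48

φ(65) = 48


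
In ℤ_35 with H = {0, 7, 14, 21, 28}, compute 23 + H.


23 + H = {23 + h (mod 35) : h ∈ H}
23+0=23, 23+7=30, 23+14=2, 23+21=9, 23+28=16
23 + H = {2, 9, 16, 23, 30} = 2 + H

23 + H = {2, 9, 16, 23, 30}


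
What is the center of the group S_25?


Z(G) = {g ∈ G | gx = xg for all x ∈ G}
S_n is non-abelian for n ≥ 3; Z(S_25) is trivial

Z(S_25) = {e}


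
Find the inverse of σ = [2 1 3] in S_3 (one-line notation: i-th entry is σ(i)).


To find σ⁻¹, swap domain and range:
σ(1) = 2 → σ⁻¹(2) = 1
σ(2) = 1 → σ⁻¹(1) = 2
σ(3) = 3 → σ⁻¹(3) = 3

σ⁻¹ = [2 1 3]


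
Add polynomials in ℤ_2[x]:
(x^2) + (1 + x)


Add coefficients mod 2:
x^0: 0 + 1 = 1 (mod 2)
x^1: 0 + 1 = 1 (mod 2)
x^2: 1 + 0 = 1 (mod 2)
Result: 1 + x + x^2

f + g = 1 + x + x^2


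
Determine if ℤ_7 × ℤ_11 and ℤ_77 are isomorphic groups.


Comparing ℤ_7 × ℤ_11 and ℤ_77:
gcd(7,11) = 1, so ℤ_7 × ℤ_11 ≅ ℤ_77 (CRT)

Yes, ℤ_7 × ℤ_11 ≅ ℤ_77


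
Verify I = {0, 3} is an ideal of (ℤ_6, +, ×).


Check ideal conditions for I = {0, 3} in ℤ_6:
(1) I is an additive subgroup? Yes
(2) For r ∈ ℤ_6 and a ∈ I: r·a ∈ I? Yes

Yes, I is an ideal of ℤ_6


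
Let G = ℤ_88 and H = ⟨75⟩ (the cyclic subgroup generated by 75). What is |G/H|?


|⟨75⟩| = n / gcd(75, 88) = 88 / 1 = 88
H is normal (ℤ_88 is abelian).
|G/H| = |G| / |H| = 88 / 88 = 1

|G/H| = 1


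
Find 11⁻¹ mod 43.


Use the extended Euclidean algorithm to write 1 = 11·s + 43·t; then s mod 43 is the inverse.
Euclidean algorithm:
  11 = 0·43 + 11
  43 = 3·11 + 10
  11 = 1·10 + 1
  10 = 10·1 + 0
gcd(11,43) = 1
Back-substitution gives: 11·(4) + 43·(-1) = 1
So 11⁻¹ ≡ 4 ≡ 4 (mod 43)
Check: 11 × 4 = 44 ≡ 1 (mod 43) ✓

11⁻¹ ≡ 4 (mod 43)


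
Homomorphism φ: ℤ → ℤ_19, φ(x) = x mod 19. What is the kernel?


Kernel = preimage of identity
ker(φ) = {x ∈ ℤ : x ≡ 0 (mod 19)} = 19ℤ = {0, ±19, ±38, ...}

ker(φ) = 19ℤ


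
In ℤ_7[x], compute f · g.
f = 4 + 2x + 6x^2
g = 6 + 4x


Expand and collect like terms; reduce coefficients mod 7:
x^0: 4·6 = 24 ≡ 3 (mod 7)
x^1: 4·4 + 2·6 = 28 ≡ 0 (mod 7)
x^2: 2·4 + 6·6 = 44 ≡ 2 (mod 7)
x^3: 6·4 = 24 ≡ 3 (mod 7)
Result: 3 + 2x^2 + 3x^3

f · g = 3 + 2x^2 + 3x^3


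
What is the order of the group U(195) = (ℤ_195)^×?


U(n) is the group of units mod n; |U(n)| = φ(n)
|U(195)| = φ(195) = 96

|U(195) = (ℤ_195)^×| = 96


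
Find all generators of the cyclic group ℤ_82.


g generates ℤ_n iff gcd(g,n) = 1
Prime factors of 82: 2, 41
Generators are g ∈ {1,...,81} not divisible by any of these primes.
Generators: {1, 3, 5, 7, 9, 11, 13, 15, 17, 19, 21, 23, 25, 27, 29, 31, 33, 35, 37, 39, 43, 45, 47, 49, 51, 53, 55, 57, 59, 61, 63, 65, 67, 69, 71, 73, 75, 77, 79, 81}
Number of generators = φ(82) = 40

Generators of ℤ_82 = {1, 3, 5, 7, 9, 11, 13, 15, 17, 19, 21, 23, 25, 27, 29, 31, 33, 35, 37, 39, 43, 45, 47, 49, 51, 53, 55, 57, 59, 61, 63, 65, 67, 69, 71, 73, 75, 77, 79, 81}


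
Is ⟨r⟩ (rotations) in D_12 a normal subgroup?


H = ⟨r⟩ (rotations) in D_12
The rotation subgroup ⟨r⟩ has index 2 in D_12, so it is normal

Yes, normal subgroup


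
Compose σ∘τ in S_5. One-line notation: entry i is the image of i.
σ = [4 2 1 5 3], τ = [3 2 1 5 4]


σ∘τ: apply τ first, then σ
1 →τ 3 →σ 1
2 →τ 2 →σ 2
3 →τ 1 →σ 4
4 →τ 5 →σ 3
5 →τ 4 →σ 5

σ∘τ = [1 2 4 3 5]


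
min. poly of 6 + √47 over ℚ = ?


Let α = 6 + √47. Then α - 6 = √47, so (α - 6)² = 47, giving α² - 12α - 11 = 0. Degree 2 and α ∉ ℚ, so this is the minimal polynomial.

Minimal polynomial: x² - 12x - 11


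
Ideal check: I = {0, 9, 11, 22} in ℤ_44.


Check ideal conditions for I = {0, 9, 11, 22} in ℤ_44:
(1) I is an additive subgroup? No
(2) For r ∈ ℤ_44 and a ∈ I: r·a ∈ I? No  [counterexample: r=2, a=9, r·a mod 44 = 18 ∉ I]

No, I is not an ideal of ℤ_44


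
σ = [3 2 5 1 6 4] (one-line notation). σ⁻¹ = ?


To find σ⁻¹, swap domain and range:
σ(1) = 3 → σ⁻¹(3) = 1
σ(2) = 2 → σ⁻¹(2) = 2
σ(3) = 5 → σ⁻¹(5) = 3
σ(4) = 1 → σ⁻¹(1) = 4
σ(5) = 6 → σ⁻¹(6) = 5
σ(6) = 4 → σ⁻¹(4) = 6

σ⁻¹ = [4 2 1 6 3 5]


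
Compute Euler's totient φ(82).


Factor n: 82 = 2 × 41
φ(n) = n · ∏(1 - 1/p) over distinct primes p | n
φ(82) = 82 · (1 - 1/2) · (1 - 1/41) = 40

φ(82) = 40


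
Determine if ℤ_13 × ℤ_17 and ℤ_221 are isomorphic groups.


Comparing ℤ_13 × ℤ_17 and ℤ_221:
gcd(13,17) = 1, so ℤ_13 × ℤ_17 ≅ ℤ_221 (CRT)

Yes, ℤ_13 × ℤ_17 ≅ ℤ_221


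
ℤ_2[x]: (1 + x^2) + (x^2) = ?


Add coefficients mod 2:
x^0: 1 + 0 = 1 (mod 2)
x^1: 0 + 0 = 0 (mod 2)
x^2: 1 + 1 = 0 (mod 2)
Result: 1

f + g = 1


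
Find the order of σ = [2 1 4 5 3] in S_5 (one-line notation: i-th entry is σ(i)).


Cycle decomposition: (1 2) (3 4 5)
Cycle lengths: 2, 3
Order = lcm(2, 3) = 6

ord(σ) = 6


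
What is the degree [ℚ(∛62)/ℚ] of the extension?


∛62 has minimal polynomial x³ - 62 (irreducible over ℚ since 62 is not a perfect cube)

[ℚ(∛62)/ℚ] = 3


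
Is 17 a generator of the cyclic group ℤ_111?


g generates ℤ_n iff gcd(g, n) = 1
gcd(17, 111) = 1
Since gcd = 1, 17 is a generator.

Yes, 17 generates ℤ_111


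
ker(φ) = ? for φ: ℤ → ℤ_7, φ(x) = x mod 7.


Kernel = preimage of identity
ker(φ) = {x ∈ ℤ : x ≡ 0 (mod 7)} = 7ℤ = {0, ±7, ±14, ...}

ker(φ) = 7ℤ


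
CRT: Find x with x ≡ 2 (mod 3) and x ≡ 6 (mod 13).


m₁ = 3, m₂ = 13, gcd = 1, so CRT applies. M = m₁·m₂ = 39
Let M₁ = M/m₁ = 13, M₂ = M/m₂ = 3
Find y₁ ≡ M₁⁻¹ (mod m₁): 13⁻¹ ≡ 1 (mod 3)
Find y₂ ≡ M₂⁻¹ (mod m₂): 3⁻¹ ≡ 9 (mod 13)
x = a₁·M₁·y₁ + a₂·M₂·y₂ = 2·13·1 + 6·3·9 = 188
Reduce mod 39: x ≡ 32
Check: 32 mod 3 = 2 ✓, 32 mod 13 = 6 ✓

x ≡ 32 (mod 39)


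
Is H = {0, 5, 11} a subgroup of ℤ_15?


Subgroup test for H = {0, 5, 11} in (ℤ_15, +):
(1) 0 ∈ H? Yes
(2) Closure: for all a,b ∈ H, (a+b) mod 15 ∈ H? No  [counterexample: 5 + 5 = 10 ∉ H]
(3) Inverses: for all a ∈ H, -a mod 15 ∈ H? No

No, H is not a subgroup of ℤ_15


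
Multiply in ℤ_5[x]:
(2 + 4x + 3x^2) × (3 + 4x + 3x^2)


Expand and collect like terms; reduce coefficients mod 5:
x^0: 2·3 = 6 ≡ 1 (mod 5)
x^1: 2·4 + 4·3 = 20 ≡ 0 (mod 5)
x^2: 2·3 + 4·4 + 3·3 = 31 ≡ 1 (mod 5)
x^3: 4·3 + 3·4 = 24 ≡ 4 (mod 5)
x^4: 3·3 = 9 ≡ 4 (mod 5)
Result: 1 + x^2 + 4x^3 + 4x^4

f · g = 1 + x^2 + 4x^3 + 4x^4


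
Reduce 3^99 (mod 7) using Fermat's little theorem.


Fermat's little theorem: if p is prime and gcd(a,p)=1, then a^(p-1) ≡ 1 (mod p)
p = 7 is prime, gcd(3,7) = 1
Reduce exponent: 99 mod 6 = 3
So 3^99 ≡ 3^3 (mod 7)
3^3 mod 7 = 6

3^99 ≡ 6 (mod 7)


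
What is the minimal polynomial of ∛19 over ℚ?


∛19 satisfies x³ - 19 = 0, irreducible over ℚ (no rational root; 19 is not a perfect cube)

Minimal polynomial: x³ - 19


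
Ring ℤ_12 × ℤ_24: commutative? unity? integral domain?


Direct product ring; commutative with unity (1,1); but (1,0)·(0,1) = (0,0) gives zero divisors, so not an integral domain
Commutative: Yes
Integral domain: No
Has unity: Yes

ℤ_12 × ℤ_24: Commutative=Yes, Unity=Yes


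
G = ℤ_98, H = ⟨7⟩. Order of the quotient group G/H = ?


|⟨7⟩| = n / gcd(7, 98) = 98 / 7 = 14
H is normal (ℤ_98 is abelian).
|G/H| = |G| / |H| = 98 / 14 = 7

|G/H| = 7


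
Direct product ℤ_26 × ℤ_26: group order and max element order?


|ℤ_26 × ℤ_26| = 26 × 26 = 676
Max element order = lcm(26,26) = 26
Cyclic? No (gcd=26)

|ℤ_26×ℤ_26| = 676, max element order = 26


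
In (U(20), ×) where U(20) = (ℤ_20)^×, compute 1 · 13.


Operation: multiplication mod 20
1 · 13 = (a × b) mod 20 with a = 1, b = 13

1 · 13 = 13


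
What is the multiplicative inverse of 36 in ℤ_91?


Use the extended Euclidean algorithm to write 1 = 36·s + 91·t; then s mod 91 is the inverse.
Euclidean algorithm:
  36 = 0·91 + 36
  91 = 2·36 + 19
  36 = 1·19 + 17
  19 = 1·17 + 2
  17 = 8·2 + 1
  2 = 2·1 + 0
gcd(36,91) = 1
Back-substitution gives: 36·(43) + 91·(-17) = 1
So 36⁻¹ ≡ 43 ≡ 43 (mod 91)
Check: 36 × 43 = 1548 ≡ 1 (mod 91) ✓

36⁻¹ ≡ 43 (mod 91)


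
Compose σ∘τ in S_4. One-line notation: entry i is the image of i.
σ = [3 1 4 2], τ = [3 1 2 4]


σ∘τ: apply τ first, then σ
1 →τ 3 →σ 4
2 →τ 1 →σ 3
3 →τ 2 →σ 1
4 →τ 4 →σ 2

σ∘τ = [4 3 1 2]


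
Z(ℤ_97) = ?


Z(G) = {g ∈ G | gx = xg for all x ∈ G}
ℤ_97 is abelian, so Z(G) = G

Z(ℤ_97) = ℤ_97


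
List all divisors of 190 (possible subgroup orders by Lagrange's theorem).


Lagrange's theorem: |H| divides |G|
|G| = 190
Divisors of 190: 1, 2, 5, 10, 19, 38, 95, 190

Possible subgroup orders: {1, 2, 5, 10, 19, 38, 95, 190}


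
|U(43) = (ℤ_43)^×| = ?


U(n) is the group of units mod n; |U(n)| = φ(n)
|U(43)| = φ(43) = 42

|U(43) = (ℤ_43)^×| = 42


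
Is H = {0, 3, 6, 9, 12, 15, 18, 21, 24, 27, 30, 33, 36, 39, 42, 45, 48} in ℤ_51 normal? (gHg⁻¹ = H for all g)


H = {0, 3, 6, 9, 12, 15, 18, 21, 24, 27, 30, 33, 36, 39, 42, 45, 48} in ℤ_51
ℤ_51 is abelian; every subgroup of an abelian group is normal

Yes, normal subgroup


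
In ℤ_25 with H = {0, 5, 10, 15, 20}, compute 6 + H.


6 + H = {6 + h (mod 25) : h ∈ H}
6+0=6, 6+5=11, 6+10=16, 6+15=21, 6+20=1
6 + H = {1, 6, 11, 16, 21} = 1 + H

6 + H = {1, 6, 11, 16, 21}


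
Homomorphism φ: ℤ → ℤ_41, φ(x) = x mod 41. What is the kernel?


Kernel = preimage of identity
ker(φ) = {x ∈ ℤ : x ≡ 0 (mod 41)} = 41ℤ = {0, ±41, ±82, ...}

ker(φ) = 41ℤ


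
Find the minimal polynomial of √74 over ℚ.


√74 satisfies x² - 74 = 0, irreducible over ℚ since 74 is squarefree

Minimal polynomial: x² - 74


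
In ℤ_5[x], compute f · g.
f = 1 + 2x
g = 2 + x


Expand and collect like terms; reduce coefficients mod 5:
x^0: 1·2 = 2 ≡ 2 (mod 5)
x^1: 1·1 + 2·2 = 5 ≡ 0 (mod 5)
x^2: 2·1 = 2 ≡ 2 (mod 5)
Result: 2 + 2x^2

f · g = 2 + 2x^2


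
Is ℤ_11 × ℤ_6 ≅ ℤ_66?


Comparing ℤ_11 × ℤ_6 and ℤ_66:
gcd(11,6) = 1, so ℤ_11 × ℤ_6 ≅ ℤ_66 (CRT)

Yes, ℤ_11 × ℤ_6 ≅ ℤ_66


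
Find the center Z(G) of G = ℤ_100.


Z(G) = {g ∈ G | gx = xg for all x ∈ G}
ℤ_100 is abelian, so Z(G) = G

Z(ℤ_100) = ℤ_100


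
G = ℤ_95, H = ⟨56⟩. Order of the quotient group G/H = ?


|⟨56⟩| = n / gcd(56, 95) = 95 / 1 = 95
H is normal (ℤ_95 is abelian).
|G/H| = |G| / |H| = 95 / 95 = 1

|G/H| = 1


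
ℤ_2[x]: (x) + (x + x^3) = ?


Add coefficients mod 2:
x^0: 0 + 0 = 0 (mod 2)
x^1: 1 + 1 = 0 (mod 2)
x^2: 0 + 0 = 0 (mod 2)
x^3: 0 + 1 = 1 (mod 2)
Result: x^3

f + g = x^3


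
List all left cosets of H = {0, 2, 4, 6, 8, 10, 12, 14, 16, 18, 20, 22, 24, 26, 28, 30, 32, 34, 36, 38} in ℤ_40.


H = {0, 2, 4, 6, 8, 10, 12, 14, 16, 18, 20, 22, 24, 26, 28, 30, 32, 34, 36, 38}, |H| = 20
Number of cosets = |G|/|H| = 40/20 = 2
0 + H = {0, 2, 4, 6, 8, 10, 12, 14, 16, 18, 20, 22, 24, 26, 28, 30, 32, 34, 36, 38}
1 + H = {1, 3, 5, 7, 9, 11, 13, 15, 17, 19, 21, 23, 25, 27, 29, 31, 33, 35, 37, 39}

Cosets: 0+H={0,2,4,6,8,10,12,14,16,18,20,22,24,26,28,30,32,34,36,38}; 1+H={1,3,5,7,9,11,13,15,17,19,21,23,25,27,29,31,33,35,37,39}


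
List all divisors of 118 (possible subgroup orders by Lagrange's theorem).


Lagrange's theorem: |H| divides |G|
|G| = 118
Divisors of 118: 1, 2, 59, 118

Possible subgroup orders: {1, 2, 59, 118}


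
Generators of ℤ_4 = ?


g generates ℤ_n iff gcd(g,n) = 1
Checking each g ∈ {1,...,3}:
gcd(1,4) = 1
gcd(2,4) = 2
gcd(3,4) = 1
Generators: {1, 3}
Number of generators = φ(4) = 2

Generators of ℤ_4 = {1, 3}


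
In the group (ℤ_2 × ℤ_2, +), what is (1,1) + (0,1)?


Operation: componentwise addition mod (2, 2)
(1,1) + (0,1) = ((a₁+b₁) mod 2, (a₂+b₂) mod 2) with a = (1,1), b = (0,1)

(1,1) + (0,1) = (1,0)


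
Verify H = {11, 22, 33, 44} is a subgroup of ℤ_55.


Subgroup test for H = {11, 22, 33, 44} in (ℤ_55, +):
(1) 0 ∈ H? No
(2) Closure: for all a,b ∈ H, (a+b) mod 55 ∈ H? No  [counterexample: 11 + 44 = 0 ∉ H]
(3) Inverses: for all a ∈ H, -a mod 55 ∈ H? Yes

No, H is not a subgroup of ℤ_55


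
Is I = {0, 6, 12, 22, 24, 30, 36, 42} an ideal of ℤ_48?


Check ideal conditions for I = {0, 6, 12, 22, 24, 30, 36, 42} in ℤ_48:
(1) I is an additive subgroup? No
(2) For r ∈ ℤ_48 and a ∈ I: r·a ∈ I? No  [counterexample: r=2, a=22, r·a mod 48 = 44 ∉ I]

No, I is not an ideal of ℤ_48


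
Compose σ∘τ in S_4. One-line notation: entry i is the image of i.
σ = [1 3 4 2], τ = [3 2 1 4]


σ∘τ: apply τ first, then σ
1 →τ 3 →σ 4
2 →τ 2 →σ 3
3 →τ 1 →σ 1
4 →τ 4 →σ 2

σ∘τ = [4 3 1 2]


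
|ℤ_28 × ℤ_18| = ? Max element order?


|ℤ_28 × ℤ_18| = 28 × 18 = 504
Max element order = lcm(28,18) = 252
Cyclic? No (gcd=2)

|ℤ_28×ℤ_18| = 504, max element order = 252


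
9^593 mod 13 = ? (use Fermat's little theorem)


Fermat's little theorem: if p is prime and gcd(a,p)=1, then a^(p-1) ≡ 1 (mod p)
p = 13 is prime, gcd(9,13) = 1
Reduce exponent: 593 mod 12 = 5
So 9^593 ≡ 9^5 (mod 13)
9^5 mod 13 = 3

9^593 ≡ 3 (mod 13)


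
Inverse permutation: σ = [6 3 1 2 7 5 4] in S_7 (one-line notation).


To find σ⁻¹, swap domain and range:
σ(1) = 6 → σ⁻¹(6) = 1
σ(2) = 3 → σ⁻¹(3) = 2
σ(3) = 1 → σ⁻¹(1) = 3
σ(4) = 2 → σ⁻¹(2) = 4
σ(5) = 7 → σ⁻¹(7) = 5
σ(6) = 5 → σ⁻¹(5) = 6
σ(7) = 4 → σ⁻¹(4) = 7

σ⁻¹ = [3 4 2 7 6 1 5]


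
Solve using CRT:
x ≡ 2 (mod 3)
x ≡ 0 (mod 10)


m₁ = 3, m₂ = 10, gcd = 1, so CRT applies. M = m₁·m₂ = 30
Let M₁ = M/m₁ = 10, M₂ = M/m₂ = 3
Find y₁ ≡ M₁⁻¹ (mod m₁): 10⁻¹ ≡ 1 (mod 3)
Find y₂ ≡ M₂⁻¹ (mod m₂): 3⁻¹ ≡ 7 (mod 10)
x = a₁·M₁·y₁ + a₂·M₂·y₂ = 2·10·1 + 0·3·7 = 20
Reduce mod 30: x ≡ 20
Check: 20 mod 3 = 2 ✓, 20 mod 10 = 0 ✓

x ≡ 20 (mod 30)


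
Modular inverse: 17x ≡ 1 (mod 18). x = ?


Use the extended Euclidean algorithm to write 1 = 17·s + 18·t; then s mod 18 is the inverse.
Euclidean algorithm:
  17 = 0·18 + 17
  18 = 1·17 + 1
  17 = 17·1 + 0
gcd(17,18) = 1
Back-substitution gives: 17·(-1) + 18·(1) = 1
So 17⁻¹ ≡ -1 ≡ 17 (mod 18)
Check: 17 × 17 = 289 ≡ 1 (mod 18) ✓

17⁻¹ ≡ 17 (mod 18)


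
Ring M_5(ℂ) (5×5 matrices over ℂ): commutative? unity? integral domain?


Matrix multiplication is non-commutative for n ≥ 2; the identity matrix I is the unity; singular matrices give zero divisors, so not an integral domain
Commutative: No
Integral domain: No
Has unity: Yes

M_5(ℂ) (5×5 matrices over ℂ): Commutative=No, Unity=Yes


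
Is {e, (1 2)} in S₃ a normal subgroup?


H = {e, (1 2)} in S₃
(1 3)(1 2)(1 3)⁻¹ = (2 3) ∉ {e, (1 2)}, so it is not normal

No, not a normal subgroup


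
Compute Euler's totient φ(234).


Factor n: 234 = 2 × 3^2 × 13
φ(n) = n · ∏(1 - 1/p) over distinct primes p | n
φ(234) = 234 · (1 - 1/2) · (1 - 1/3) · (1 - 1/13) = 72

φ(234) = 72


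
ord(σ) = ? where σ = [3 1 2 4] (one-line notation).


Cycle decomposition: (1 3 2)
Cycle lengths: 3
Order = lcm(3) = 3

ord(σ) = 3


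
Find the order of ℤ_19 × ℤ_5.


|A × B| = |A| · |B|
|ℤ_19 × ℤ_5| = 19 × 5 = 95

|ℤ_19 × ℤ_5| = 95


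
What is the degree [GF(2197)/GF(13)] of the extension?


GF(2197) = GF(13^3), so the extension degree is 3

[GF(2197)/GF(13)] = 3


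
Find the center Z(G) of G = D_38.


Z(G) = {g ∈ G | gx = xg for all x ∈ G}
For even n, Z(D_n) = {e, r^(n/2)}: the 180° rotation r^19 commutes with every reflection and rotation

Z(D_38) = {e, r^19}


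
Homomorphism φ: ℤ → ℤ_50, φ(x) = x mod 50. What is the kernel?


Kernel = preimage of identity
ker(φ) = {x ∈ ℤ : x ≡ 0 (mod 50)} = 50ℤ = {0, ±50, ±100, ...}

ker(φ) = 50ℤ


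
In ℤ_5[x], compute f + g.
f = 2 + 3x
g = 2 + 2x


Add coefficients mod 5:
x^0: 2 + 2 = 4 (mod 5)
x^1: 3 + 2 = 0 (mod 5)
Result: 4

f + g = 4


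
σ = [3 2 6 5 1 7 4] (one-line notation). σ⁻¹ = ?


To find σ⁻¹, swap domain and range:
σ(1) = 3 → σ⁻¹(3) = 1
σ(2) = 2 → σ⁻¹(2) = 2
σ(3) = 6 → σ⁻¹(6) = 3
σ(4) = 5 → σ⁻¹(5) = 4
σ(5) = 1 → σ⁻¹(1) = 5
σ(6) = 7 → σ⁻¹(7) = 6
σ(7) = 4 → σ⁻¹(4) = 7

σ⁻¹ = [5 2 1 7 4 3 6]


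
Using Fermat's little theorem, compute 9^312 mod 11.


Fermat's little theorem: if p is prime and gcd(a,p)=1, then a^(p-1) ≡ 1 (mod p)
p = 11 is prime, gcd(9,11) = 1
Reduce exponent: 312 mod 10 = 2
So 9^312 ≡ 9^2 (mod 11)
9^2 mod 11 = 4

9^312 ≡ 4 (mod 11)


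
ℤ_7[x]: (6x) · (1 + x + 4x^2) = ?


Expand and collect like terms; reduce coefficients mod 7:
x^0: 0·1 = 0 ≡ 0 (mod 7)
x^1: 0·1 + 6·1 = 6 ≡ 6 (mod 7)
x^2: 0·4 + 6·1 = 6 ≡ 6 (mod 7)
x^3: 6·4 = 24 ≡ 3 (mod 7)
Result: 6x + 6x^2 + 3x^3

f · g = 6x + 6x^2 + 3x^3


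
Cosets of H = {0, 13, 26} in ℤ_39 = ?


H = {0, 13, 26}, |H| = 3
Number of cosets = |G|/|H| = 39/3 = 13
0 + H = {0, 13, 26}
1 + H = {1, 14, 27}
2 + H = {2, 15, 28}
3 + H = {3, 16, 29}
4 + H = {4, 17, 30}
5 + H = {5, 18, 31}
6 + H = {6, 19, 32}
7 + H = {7, 20, 33}
8 + H = {8, 21, 34}
9 + H = {9, 22, 35}
10 + H = {10, 23, 36}
11 + H = {11, 24, 37}
12 + H = {12, 25, 38}

Cosets: 0+H={0,13,26}; 1+H={1,14,27}; 2+H={2,15,28}; 3+H={3,16,29}; 4+H={4,17,30}; 5+H={5,18,31}; 6+H={6,19,32}; 7+H={7,20,33}; 8+H={8,21,34}; 9+H={9,22,35}; 10+H={10,23,36}; 11+H={11,24,37}; 12+H={12,25,38}


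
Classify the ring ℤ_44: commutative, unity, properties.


ℤ_44 is a commutative ring with unity 1; 44 = 2×22 is composite, so 2·22 ≡ 0 gives zero divisors (not an integral domain)
Commutative: Yes
Integral domain: No
Has unity: Yes

ℤ_44: Commutative=Yes, Unity=Yes


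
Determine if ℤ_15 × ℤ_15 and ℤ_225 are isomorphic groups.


Comparing ℤ_15 × ℤ_15 and ℤ_225:
gcd(15,15) = 15 ≠ 1. Max element order in ℤ_15×ℤ_15 is lcm(15,15) = 15 < 225, so it has no element of order 225

No, ℤ_15 × ℤ_15 ≇ ℤ_225


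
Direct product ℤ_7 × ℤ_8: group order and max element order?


|ℤ_7 × ℤ_8| = 7 × 8 = 56
Max element order = lcm(7,8) = 56
Cyclic? Yes (gcd=1)

|ℤ_7×ℤ_8| = 56, max element order = 56


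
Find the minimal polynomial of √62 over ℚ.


√62 satisfies x² - 62 = 0, irreducible over ℚ since 62 is squarefree

Minimal polynomial: x² - 62


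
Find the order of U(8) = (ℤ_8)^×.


U(n) is the group of units mod n; |U(n)| = φ(n)
|U(8)| = φ(8) = 4

|U(8) = (ℤ_8)^×| = 4


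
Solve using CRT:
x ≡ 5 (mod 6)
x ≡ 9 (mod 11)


m₁ = 6, m₂ = 11, gcd = 1, so CRT applies. M = m₁·m₂ = 66
Let M₁ = M/m₁ = 11, M₂ = M/m₂ = 6
Find y₁ ≡ M₁⁻¹ (mod m₁): 11⁻¹ ≡ 5 (mod 6)
Find y₂ ≡ M₂⁻¹ (mod m₂): 6⁻¹ ≡ 2 (mod 11)
x = a₁·M₁·y₁ + a₂·M₂·y₂ = 5·11·5 + 9·6·2 = 383
Reduce mod 66: x ≡ 53
Check: 53 mod 6 = 5 ✓, 53 mod 11 = 9 ✓

x ≡ 53 (mod 66)


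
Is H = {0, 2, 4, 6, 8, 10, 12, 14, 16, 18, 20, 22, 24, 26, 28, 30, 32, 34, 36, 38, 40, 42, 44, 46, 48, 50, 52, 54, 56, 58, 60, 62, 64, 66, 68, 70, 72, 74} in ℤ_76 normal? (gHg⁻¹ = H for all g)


H = {0, 2, 4, 6, 8, 10, 12, 14, 16, 18, 20, 22, 24, 26, 28, 30, 32, 34, 36, 38, 40, 42, 44, 46, 48, 50, 52, 54, 56, 58, 60, 62, 64, 66, 68, 70, 72, 74} in ℤ_76
ℤ_76 is abelian; every subgroup of an abelian group is normal

Yes, normal subgroup


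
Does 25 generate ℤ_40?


g generates ℤ_n iff gcd(g, n) = 1
gcd(25, 40) = 5
Since gcd = 5 ≠ 1, ⟨25⟩ has order 8 < 40, so 25 is not a generator.

No, 25 does not generate ℤ_40


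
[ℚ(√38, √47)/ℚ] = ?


[ℚ(√38,√47):ℚ] = [ℚ(√38,√47):ℚ(√38)]·[ℚ(√38):ℚ] = 2·2 = 4

[ℚ(√38, √47)/ℚ] = 4


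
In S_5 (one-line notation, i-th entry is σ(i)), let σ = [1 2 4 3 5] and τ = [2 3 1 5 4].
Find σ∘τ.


σ∘τ: apply τ first, then σ
1 →τ 2 →σ 2
2 →τ 3 →σ 4
3 →τ 1 →σ 1
4 →τ 5 →σ 5
5 →τ 4 →σ 3

σ∘τ = [2 4 1 5 3]


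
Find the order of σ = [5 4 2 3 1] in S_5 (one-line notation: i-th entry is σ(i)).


Cycle decomposition: (1 5) (2 4 3)
Cycle lengths: 2, 3
Order = lcm(2, 3) = 6

ord(σ) = 6


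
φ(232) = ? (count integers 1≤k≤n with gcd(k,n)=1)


Factor n: 232 = 2^3 × 29
φ(n) = n · ∏(1 - 1/p) over distinct primes p | n
φ(232) = 232 · (1 - 1/2) · (1 - 1/29) = 112

φ(232) = 112


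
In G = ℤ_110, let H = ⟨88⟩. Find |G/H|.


|⟨88⟩| = n / gcd(88, 110) = 110 / 22 = 5
H is normal (ℤ_110 is abelian).
|G/H| = |G| / |H| = 110 / 5 = 22

|G/H| = 22


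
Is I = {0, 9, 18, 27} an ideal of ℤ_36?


Check ideal conditions for I = {0, 9, 18, 27} in ℤ_36:
(1) I is an additive subgroup? Yes
(2) For r ∈ ℤ_36 and a ∈ I: r·a ∈ I? Yes

Yes, I is an ideal of ℤ_36


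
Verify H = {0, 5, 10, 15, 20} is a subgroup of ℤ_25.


Subgroup test for H = {0, 5, 10, 15, 20} in (ℤ_25, +):
(1) 0 ∈ H? Yes
(2) Closure: for all a,b ∈ H, (a+b) mod 25 ∈ H? Yes
(3) Inverses: for all a ∈ H, -a mod 25 ∈ H? Yes

Yes, H is a subgroup of ℤ_25


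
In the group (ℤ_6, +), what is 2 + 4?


Operation: addition mod 6
2 + 4 = (a + b) mod 6 with a = 2, b = 4

2 + 4 = 0


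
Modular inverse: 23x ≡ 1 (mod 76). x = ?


Use the extended Euclidean algorithm to write 1 = 23·s + 76·t; then s mod 76 is the inverse.
Euclidean algorithm:
  23 = 0·76 + 23
  76 = 3·23 + 7
  23 = 3·7 + 2
  7 = 3·2 + 1
  2 = 2·1 + 0
gcd(23,76) = 1
Back-substitution gives: 23·(-33) + 76·(10) = 1
So 23⁻¹ ≡ -33 ≡ 43 (mod 76)
Check: 23 × 43 = 989 ≡ 1 (mod 76) ✓

23⁻¹ ≡ 43 (mod 76)


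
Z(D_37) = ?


Z(G) = {g ∈ G | gx = xg for all x ∈ G}
For odd n, Z(D_n) = {e}: no nontrivial rotation commutes with all reflections

Z(D_37) = {e}


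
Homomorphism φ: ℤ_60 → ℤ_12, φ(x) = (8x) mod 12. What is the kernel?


Kernel = preimage of identity
ker(φ) = {x ∈ ℤ_60 : 8x ≡ 0 (mod 12)}. Since 12 | 60, φ is well-defined. The kernel is the cyclic subgroup ⟨3⟩ of ℤ_60 (order 20), i.e. {0, 3, 6, 9, 12, 15, 18, 21, 24, 27, 30, 33, 36, 39, 42, 45, 48, 51, 54, 57}

ker(φ) = {0, 3, 6, 9, 12, 15, 18, 21, 24, 27, 30, 33, 36, 39, 42, 45, 48, 51, 54, 57}


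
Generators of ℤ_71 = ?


g generates ℤ_n iff gcd(g,n) = 1
Prime factors of 71: 71
Generators are g ∈ {1,...,70} not divisible by any of these primes.
Generators: {1, 2, 3, 4, 5, 6, 7, 8, 9, 10, 11, 12, 13, 14, 15, 16, 17, 18, 19, 20, 21, 22, 23, 24, 25, 26, 27, 28, 29, 30, 31, 32, 33, 34, 35, 36, 37, 38, 39, 40, 41, 42, 43, 44, 45, 46, 47, 48, 49, 50, 51, 52, 53, 54, 55, 56, 57, 58, 59, 60, 61, 62, 63, 64, 65, 66, 67, 68, 69, 70}
Number of generators = φ(71) = 70

Generators of ℤ_71 = {1, 2, 3, 4, 5, 6, 7, 8, 9, 10, 11, 12, 13, 14, 15, 16, 17, 18, 19, 20, 21, 22, 23, 24, 25, 26, 27, 28, 29, 30, 31, 32, 33, 34, 35, 36, 37, 38, 39, 40, 41, 42, 43, 44, 45, 46, 47, 48, 49, 50, 51, 52, 53, 54, 55, 56, 57, 58, 59, 60, 61, 62, 63, 64, 65, 66, 67, 68, 69, 70}


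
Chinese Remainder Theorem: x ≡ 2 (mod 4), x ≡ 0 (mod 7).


m₁ = 4, m₂ = 7, gcd = 1, so CRT applies. M = m₁·m₂ = 28
Let M₁ = M/m₁ = 7, M₂ = M/m₂ = 4
Find y₁ ≡ M₁⁻¹ (mod m₁): 7⁻¹ ≡ 3 (mod 4)
Find y₂ ≡ M₂⁻¹ (mod m₂): 4⁻¹ ≡ 2 (mod 7)
x = a₁·M₁·y₁ + a₂·M₂·y₂ = 2·7·3 + 0·4·2 = 42
Reduce mod 28: x ≡ 14
Check: 14 mod 4 = 2 ✓, 14 mod 7 = 0 ✓

x ≡ 14 (mod 28)


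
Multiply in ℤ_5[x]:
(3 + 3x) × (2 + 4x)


Expand and collect like terms; reduce coefficients mod 5:
x^0: 3·2 = 6 ≡ 1 (mod 5)
x^1: 3·4 + 3·2 = 18 ≡ 3 (mod 5)
x^2: 3·4 = 12 ≡ 2 (mod 5)
Result: 1 + 3x + 2x^2

f · g = 1 + 3x + 2x^2
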